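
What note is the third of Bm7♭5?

Bm7♭5 is built on B; its 3rd is a minor 3rd above the root.
A third above B uses the letter D, and the minor 3rd above B is D.

D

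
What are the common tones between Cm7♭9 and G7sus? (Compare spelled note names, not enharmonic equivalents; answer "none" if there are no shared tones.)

C – G

Cm7♭9: C Eb G Bb Db
G7sus: G C D F
Common to both → C, G.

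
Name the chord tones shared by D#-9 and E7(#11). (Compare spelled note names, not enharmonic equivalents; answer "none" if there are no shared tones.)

A#

D#-9 = D#, F#, A#, C#, E#.
E7(#11) = E, G#, B, D, A#.
Shared: A#.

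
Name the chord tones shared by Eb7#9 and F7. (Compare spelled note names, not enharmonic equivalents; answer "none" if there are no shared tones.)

Eb

Eb7#9 = Eb, G, Bb, Db, F#.
F7 = F, A, C, Eb.
Shared: Eb.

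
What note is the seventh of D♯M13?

C##

D♯M13 is built on D#; its 7th is a major 7th above the root.
A seventh above D uses the letter C, and the major 7th above D# is C##.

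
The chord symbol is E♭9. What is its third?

G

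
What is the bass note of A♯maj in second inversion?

E#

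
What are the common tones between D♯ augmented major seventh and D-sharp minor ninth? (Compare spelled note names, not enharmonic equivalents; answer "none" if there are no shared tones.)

D-sharp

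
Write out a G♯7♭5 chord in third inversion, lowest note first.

G♯7♭5 = G#–B#–D–F#; third inversion → seventh (F#) lowest.

F# – G# – B# – D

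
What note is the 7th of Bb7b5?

Ab

Root of Bb7b5 = Bb. The 7th is a minor 7th: Bb up a minor 7th → Ab.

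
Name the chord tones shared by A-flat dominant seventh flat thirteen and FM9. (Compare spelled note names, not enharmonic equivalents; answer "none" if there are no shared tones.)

C

A-flat dominant seventh flat thirteen: Ab C Eb Gb Fb
FM9: F A C E G
Common to both → C.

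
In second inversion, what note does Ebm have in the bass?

B♭

Ebm in root position is E♭–G♭–B♭.
Second inversion places the fifth in the bass, which is B♭.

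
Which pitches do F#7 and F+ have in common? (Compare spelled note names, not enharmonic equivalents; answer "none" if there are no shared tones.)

F#7: F# A# C# E
F+: F A C#
Common to both → C#.

C#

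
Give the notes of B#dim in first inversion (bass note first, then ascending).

B#dim = B#–D#–F#; first inversion → third (D#) lowest.

D# F# B#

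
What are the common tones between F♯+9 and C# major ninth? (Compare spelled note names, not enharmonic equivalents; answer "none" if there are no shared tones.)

G#

F♯+9 = F#, A#, C##, E, G#.
C# major ninth = C#, E#, G#, B#, D#.
Shared: G#.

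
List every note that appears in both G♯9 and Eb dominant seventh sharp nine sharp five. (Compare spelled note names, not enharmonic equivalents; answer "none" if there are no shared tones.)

F#

G♯9 = G#, B#, D#, F#, A#.
Eb dominant seventh sharp nine sharp five = Eb, G, B, Db, F#.
Shared: F#.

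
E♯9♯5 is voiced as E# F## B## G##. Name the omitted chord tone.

D#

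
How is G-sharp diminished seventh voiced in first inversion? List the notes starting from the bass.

G-sharp diminished seventh = G-sharp–B–D–F; first inversion → third (B) lowest.

B, D, F, G-sharp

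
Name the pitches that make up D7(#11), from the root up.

D F# A C G#

Root D, quality dominant seventh sharp eleven:
- root: D
- major 3rd: F#
- perfect 5th: A
- minor 7th: C
- augmented 11th: G#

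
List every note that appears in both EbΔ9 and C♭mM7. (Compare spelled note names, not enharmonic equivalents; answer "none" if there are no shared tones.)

Bb

EbΔ9 = Eb, G, Bb, D, F.
C♭mM7 = Cb, Ebb, Gb, Bb.
Shared: Bb.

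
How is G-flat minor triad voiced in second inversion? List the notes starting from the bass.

In root position, G-flat minor triad is G-flat–B-double-flat–D-flat.
Second inversion puts the fifth (D-flat) in the bass.

D-flat, G-flat, B-double-flat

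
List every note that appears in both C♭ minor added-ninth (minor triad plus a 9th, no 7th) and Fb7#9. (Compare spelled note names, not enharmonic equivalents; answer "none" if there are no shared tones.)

C♭ minor added-ninth: C♭ E𝄫 G♭ D♭
Fb7#9: F♭ A♭ C♭ E𝄫 G
Common to both → C♭, E𝄫.

C♭ – E𝄫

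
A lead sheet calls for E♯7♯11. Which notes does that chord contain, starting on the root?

E#, G##, B#, D#, A##

E♯7♯11: dominant seventh sharp eleven on E#.
root → E#
3rd (major 3rd) → G##
5th (perfect 5th) → B#
7th (minor 7th) → D#
11th (augmented 11th) → A##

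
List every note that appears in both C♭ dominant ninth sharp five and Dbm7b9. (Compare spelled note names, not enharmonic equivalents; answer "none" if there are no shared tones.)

C♭ dominant ninth sharp five = Cb, Eb, G, Bbb, Db.
Dbm7b9 = Db, Fb, Ab, Cb, Ebb.
Shared: Cb, Db.

Cb Db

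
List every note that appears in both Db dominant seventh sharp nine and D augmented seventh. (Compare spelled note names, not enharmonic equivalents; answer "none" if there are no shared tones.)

Db dominant seventh sharp nine: D-flat F A-flat C-flat E
D augmented seventh: D F-sharp A-sharp C
Common to both → none.

none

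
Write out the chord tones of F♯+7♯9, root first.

Root F#, quality dominant seventh sharp nine sharp five:
- root: F#
- major 3rd: A#
- augmented 5th: C##
- minor 7th: E
- augmented 9th: G##

F#, A#, C##, E, G##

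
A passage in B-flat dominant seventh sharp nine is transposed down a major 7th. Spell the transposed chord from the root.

Bb down a major 7th → Cb. New chord: Cb dominant seventh sharp nine.
root → Cb
3rd (major 3rd) → Eb
5th (perfect 5th) → Gb
7th (minor 7th) → Bbb
9th (augmented 9th) → D

Cb, Eb, Gb, Bbb, D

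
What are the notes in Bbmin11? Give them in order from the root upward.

Bb, Db, F, Ab, C, Eb

Bbmin11: minor eleventh on Bb.
root → Bb
3rd (minor 3rd) → Db
5th (perfect 5th) → F
7th (minor 7th) → Ab
9th (major 9th) → C
11th (perfect 11th) → Eb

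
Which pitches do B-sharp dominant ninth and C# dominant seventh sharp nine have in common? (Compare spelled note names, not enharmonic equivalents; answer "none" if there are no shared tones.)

B-sharp dominant ninth = B-sharp, D-double-sharp, F-double-sharp, A-sharp, C-double-sharp.
C# dominant seventh sharp nine = C-sharp, E-sharp, G-sharp, B, D-double-sharp.
Shared: D-double-sharp.

D-double-sharp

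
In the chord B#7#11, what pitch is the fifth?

B#7#11 is built on B#; its 5th is a perfect 5th above the root.
A fifth above B uses the letter F, and the perfect 5th above B# is F##.

F##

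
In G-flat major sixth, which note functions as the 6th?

E-flat

Root of G-flat major sixth = G-flat. The 6th is a major 6th: G-flat up a major 6th → E-flat.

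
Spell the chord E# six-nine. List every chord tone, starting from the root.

E♯ G𝄪 B♯ C𝄪 F𝄪

Root E♯, quality six-nine:
- root: E♯
- major 3rd: G𝄪
- perfect 5th: B♯
- major 6th: C𝄪
- major 9th: F𝄪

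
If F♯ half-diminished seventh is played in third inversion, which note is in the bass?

E

F♯ half-diminished seventh in root position is F-sharp–A–C–E.
Third inversion places the seventh in the bass, which is E.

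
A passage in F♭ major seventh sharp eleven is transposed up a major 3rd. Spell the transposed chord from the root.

A♭ – C – E♭ – G – D

Transposed root: F♭ → A♭ (major 3rd up). So we spell A♭ major seventh sharp eleven:
A♭ — root
C — major 3rd
E♭ — perfect 5th
G — major 7th
D — augmented 11th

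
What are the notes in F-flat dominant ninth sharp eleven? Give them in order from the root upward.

F-flat, A-flat, C-flat, E-double-flat, G-flat, B-flat

F-flat dominant ninth sharp eleven: dominant ninth sharp eleven on F-flat.
- root: F-flat
- major 3rd: A-flat
- perfect 5th: C-flat
- minor 7th: E-double-flat
- major 9th: G-flat
- augmented 11th: B-flat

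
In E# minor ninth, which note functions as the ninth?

F##

Root of E# minor ninth = E#. The 9th is a major 9th: E# up a major 9th → F##.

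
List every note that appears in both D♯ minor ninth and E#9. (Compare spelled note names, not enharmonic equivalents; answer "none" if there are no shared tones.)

D♯ minor ninth: D# F# A# C# E#
E#9: E# G## B# D# F##
Common to both → D#, E#.

D# E#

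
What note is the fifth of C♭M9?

Gb

C♭M9 is built on Cb; its 5th is a perfect 5th above the root.
A fifth above C uses the letter G, and the perfect 5th above Cb is Gb.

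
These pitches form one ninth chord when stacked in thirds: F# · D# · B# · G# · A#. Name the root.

Arranged so that each adjacent pair is a third by letter name: G# – B# – D# – F# – A#.
The bottom of that stack, G#, is the root (this is G# dominant ninth).

G#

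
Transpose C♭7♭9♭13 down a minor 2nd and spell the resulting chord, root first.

Bb, D, F, Ab, Cb, Gb

A minor 2nd down from Cb is Bb, so the new chord is Bb dominant seventh flat nine flat thirteen.
- root: Bb
- major 3rd: D
- perfect 5th: F
- minor 7th: Ab
- minor 9th: Cb
- minor 13th: Gb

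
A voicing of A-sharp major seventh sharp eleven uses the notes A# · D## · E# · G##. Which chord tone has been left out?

C##

A-sharp major seventh sharp eleven = A#, C##, E#, G##, D##. The voicing lacks the 3rd (major 3rd), C##.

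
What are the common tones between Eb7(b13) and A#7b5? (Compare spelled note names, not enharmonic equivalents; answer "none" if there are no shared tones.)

Eb7(b13) = Eb, G, Bb, Db, Cb.
A#7b5 = A#, C##, E, G#.
Shared: none.

none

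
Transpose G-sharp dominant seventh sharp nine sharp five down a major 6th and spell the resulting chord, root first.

B, D-sharp, F-double-sharp, A, C-double-sharp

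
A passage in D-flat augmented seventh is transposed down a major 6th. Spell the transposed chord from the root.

Db down a major 6th → Fb. New chord: Fb augmented seventh.
Root: Fb
Major 3rd (3rd): Ab
Augmented 5th (5th): C
Minor 7th (7th): Ebb

Fb, Ab, C, Ebb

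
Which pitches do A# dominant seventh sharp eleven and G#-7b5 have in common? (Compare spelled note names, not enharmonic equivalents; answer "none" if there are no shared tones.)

G#

A# dominant seventh sharp eleven = A#, C##, E#, G#, D##.
G#-7b5 = G#, B, D, F#.
Shared: G#.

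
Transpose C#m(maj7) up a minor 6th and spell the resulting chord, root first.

Transposed root: C# → A (minor 6th up). So we spell A minor-major seventh:
A — root
C — minor 3rd
E — perfect 5th
G# — major 7th

A C E G#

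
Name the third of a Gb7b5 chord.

B♭

Root of Gb7b5 = G♭. The 3rd is a major 3rd: G♭ up a major 3rd → B♭.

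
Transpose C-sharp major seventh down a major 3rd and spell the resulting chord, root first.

A, C#, E, G#

C# down a major 3rd → A. New chord: A major seventh.
Root: A
Major 3rd (3rd): C#
Perfect 5th (5th): E
Major 7th (7th): G#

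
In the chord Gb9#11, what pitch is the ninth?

Ab

Root of Gb9#11 = Gb. The 9th is a major 9th: Gb up a major 9th → Ab.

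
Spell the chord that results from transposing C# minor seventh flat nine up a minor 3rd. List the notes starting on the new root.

E – G – B – D – F

C-sharp up a minor 3rd → E. New chord: E minor seventh flat nine.
Root: E
Minor 3rd (3rd): G
Perfect 5th (5th): B
Minor 7th (7th): D
Minor 9th (9th): F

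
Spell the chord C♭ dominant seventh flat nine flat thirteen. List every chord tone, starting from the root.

Cb, Eb, Gb, Bbb, Dbb, Abb

Root Cb, quality dominant seventh flat nine flat thirteen:
root → Cb
3rd (major 3rd) → Eb
5th (perfect 5th) → Gb
7th (minor 7th) → Bbb
9th (minor 9th) → Dbb
13th (minor 13th) → Abb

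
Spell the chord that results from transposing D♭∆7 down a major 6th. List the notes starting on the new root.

Fb, Ab, Cb, Eb

Db down a major 6th → Fb. New chord: Fb major seventh.
Fb — root
Ab — major 3rd
Cb — perfect 5th
Eb — major 7th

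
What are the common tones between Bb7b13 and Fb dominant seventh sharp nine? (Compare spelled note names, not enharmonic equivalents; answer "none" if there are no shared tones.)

Ab

Bb7b13: Bb D F Ab Gb
Fb dominant seventh sharp nine: Fb Ab Cb Ebb G
Common to both → Ab.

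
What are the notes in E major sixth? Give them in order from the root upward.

E, G-sharp, B, C-sharp

Root E, quality major sixth:
Root: E
Major 3rd (3rd): G-sharp
Perfect 5th (5th): B
Major 6th (6th): C-sharp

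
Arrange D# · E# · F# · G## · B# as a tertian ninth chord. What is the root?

E#

Arranged so that each adjacent pair is a third by letter name: E# – G## – B# – D# – F#.
The bottom of that stack, E#, is the root (this is E# dominant seventh flat nine).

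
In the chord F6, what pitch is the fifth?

C

F6 is built on F; its 5th is a perfect 5th above the root.
A fifth above F uses the letter C, and the perfect 5th above F is C.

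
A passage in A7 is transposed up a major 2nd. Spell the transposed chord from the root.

B, D♯, F♯, A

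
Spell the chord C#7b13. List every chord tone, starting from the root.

Root C#, quality dominant seventh flat thirteen:
C# — root
E# — major 3rd
G# — perfect 5th
B — minor 7th
A — minor 13th

C#, E#, G#, B, A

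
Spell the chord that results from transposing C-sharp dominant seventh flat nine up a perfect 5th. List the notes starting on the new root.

A perfect 5th up from C-sharp is G-sharp, so the new chord is G-sharp dominant seventh flat nine.
- root: G-sharp
- major 3rd: B-sharp
- perfect 5th: D-sharp
- minor 7th: F-sharp
- minor 9th: A

G-sharp  B-sharp  D-sharp  F-sharp  A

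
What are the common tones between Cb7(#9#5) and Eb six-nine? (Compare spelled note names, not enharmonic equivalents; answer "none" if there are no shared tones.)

Cb7(#9#5) = Cb, Eb, G, Bbb, D.
Eb six-nine = Eb, G, Bb, C, F.
Shared: Eb, G.

Eb – G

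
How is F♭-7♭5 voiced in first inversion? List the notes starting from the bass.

A𝄫, C𝄫, E𝄫, F♭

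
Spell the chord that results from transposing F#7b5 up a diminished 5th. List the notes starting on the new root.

F♯ up a diminished 5th → C. New chord: C dominant seventh flat five.
root → C
3rd (major 3rd) → E
5th (diminished 5th) → G♭
7th (minor 7th) → B♭

C, E, G♭, B♭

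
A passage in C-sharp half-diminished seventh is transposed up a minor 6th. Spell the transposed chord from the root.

A C E-flat G

C-sharp up a minor 6th → A. New chord: A half-diminished seventh.
Root: A
Minor 3rd (3rd): C
Diminished 5th (5th): E-flat
Minor 7th (7th): G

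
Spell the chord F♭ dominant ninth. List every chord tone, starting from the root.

F♭, A♭, C♭, E𝄫, G♭

F♭ dominant ninth is a dominant ninth built on F♭.
F♭ — root
A♭ — major 3rd
C♭ — perfect 5th
E𝄫 — minor 7th
G♭ — major 9th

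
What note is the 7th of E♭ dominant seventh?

Root of E♭ dominant seventh = Eb. The 7th is a minor 7th: Eb up a minor 7th → Db.

Db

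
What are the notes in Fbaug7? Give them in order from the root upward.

Fbaug7 is an augmented seventh built on Fb.
Fb — root
Ab — major 3rd
C — augmented 5th
Ebb — minor 7th

Fb – Ab – C – Ebb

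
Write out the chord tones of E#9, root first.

Root E#, quality dominant ninth:
E# — root
G## — major 3rd
B# — perfect 5th
D# — minor 7th
F## — major 9th

E# G## B# D# F##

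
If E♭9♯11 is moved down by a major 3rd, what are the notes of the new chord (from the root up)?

Eb down a major 3rd → Cb. New chord: Cb dominant ninth sharp eleven.
Cb — root
Eb — major 3rd
Gb — perfect 5th
Bbb — minor 7th
Db — major 9th
F — augmented 11th

Cb, Eb, Gb, Bbb, Db, F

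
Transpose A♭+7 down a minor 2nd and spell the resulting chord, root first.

G, B, D#, F

A minor 2nd down from Ab is G, so the new chord is G augmented seventh.
Root: G
Major 3rd (3rd): B
Augmented 5th (5th): D#
Minor 7th (7th): F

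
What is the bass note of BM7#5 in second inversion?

F##

BM7#5 in root position is B–D#–F##–A#.
Second inversion places the fifth in the bass, which is F##.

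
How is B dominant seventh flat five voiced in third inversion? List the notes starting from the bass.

A, B, D-sharp, F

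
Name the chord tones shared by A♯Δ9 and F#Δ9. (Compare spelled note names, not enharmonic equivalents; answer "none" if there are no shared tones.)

A# – E#

A♯Δ9 = A#, C##, E#, G##, B#.
F#Δ9 = F#, A#, C#, E#, G#.
Shared: A#, E#.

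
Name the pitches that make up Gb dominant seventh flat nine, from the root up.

Gb dominant seventh flat nine: dominant seventh flat nine on G-flat.
G-flat — root
B-flat — major 3rd
D-flat — perfect 5th
F-flat — minor 7th
A-double-flat — minor 9th

G-flat, B-flat, D-flat, F-flat, A-double-flat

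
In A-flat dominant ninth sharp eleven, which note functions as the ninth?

B-flat

Root of A-flat dominant ninth sharp eleven = A-flat. The 9th is a major 9th: A-flat up a major 9th → B-flat.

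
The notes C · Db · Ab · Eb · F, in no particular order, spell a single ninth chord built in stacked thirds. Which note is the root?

Db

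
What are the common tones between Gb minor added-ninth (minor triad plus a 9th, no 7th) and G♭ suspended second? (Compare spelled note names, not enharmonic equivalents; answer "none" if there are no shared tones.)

Gb minor added-ninth: Gb Bbb Db Ab
G♭ suspended second: Gb Ab Db
Common to both → Gb, Db, Ab.

Gb – Db – Ab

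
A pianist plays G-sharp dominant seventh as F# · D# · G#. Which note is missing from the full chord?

G-sharp dominant seventh = G#, B#, D#, F#. The voicing lacks the 3rd (major 3rd), B#.

B#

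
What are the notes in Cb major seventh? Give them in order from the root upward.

Root Cb, quality major seventh:
Cb — root
Eb — major 3rd
Gb — perfect 5th
Bb — major 7th

Cb  Eb  Gb  Bb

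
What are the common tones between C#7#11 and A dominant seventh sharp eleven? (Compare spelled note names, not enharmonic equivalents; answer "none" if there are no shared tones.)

C#7#11: C# E# G# B F##
A dominant seventh sharp eleven: A C# E G D#
Common to both → C#.

C#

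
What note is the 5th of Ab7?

Eb

Root of Ab7 = Ab. The 5th is a perfect 5th: Ab up a perfect 5th → Eb.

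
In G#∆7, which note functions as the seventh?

F##

G#∆7 is built on G#; its 7th is a major 7th above the root.
A seventh above G uses the letter F, and the major 7th above G# is F##.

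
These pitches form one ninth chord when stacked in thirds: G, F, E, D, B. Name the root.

E

Arranged so that each adjacent pair is a third by letter name: E – G – B – D – F.
The bottom of that stack, E, is the root (this is E minor seventh flat nine).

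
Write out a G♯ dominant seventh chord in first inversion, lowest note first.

B-sharp, D-sharp, F-sharp, G-sharp

In root position, G♯ dominant seventh is G-sharp–B-sharp–D-sharp–F-sharp.
First inversion puts the third (B-sharp) in the bass.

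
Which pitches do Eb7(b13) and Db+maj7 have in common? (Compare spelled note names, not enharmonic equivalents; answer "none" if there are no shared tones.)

Db

Eb7(b13) = Eb, G, Bb, Db, Cb.
Db+maj7 = Db, F, A, C.
Shared: Db.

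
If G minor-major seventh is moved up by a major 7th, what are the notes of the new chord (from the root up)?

F# A C# E#

G up a major 7th → F#. New chord: F# minor-major seventh.
Root: F#
Minor 3rd (3rd): A
Perfect 5th (5th): C#
Major 7th (7th): E#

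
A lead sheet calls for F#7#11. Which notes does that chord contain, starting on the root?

F♯, A♯, C♯, E, B♯

F#7#11: dominant seventh sharp eleven on F♯.
Root: F♯
Major 3rd (3rd): A♯
Perfect 5th (5th): C♯
Minor 7th (7th): E
Augmented 11th (11th): B♯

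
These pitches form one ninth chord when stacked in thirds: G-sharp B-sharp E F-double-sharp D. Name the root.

E

Arranged so that each adjacent pair is a third by letter name: E – G-sharp – B-sharp – D – F-double-sharp.
The bottom of that stack, E, is the root (this is E dominant seventh sharp nine sharp five).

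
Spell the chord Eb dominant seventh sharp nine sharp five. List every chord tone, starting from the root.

Eb dominant seventh sharp nine sharp five is a dominant seventh sharp nine sharp five built on Eb.
Eb — root
G — major 3rd
B — augmented 5th
Db — minor 7th
F# — augmented 9th

Eb – G – B – Db – F#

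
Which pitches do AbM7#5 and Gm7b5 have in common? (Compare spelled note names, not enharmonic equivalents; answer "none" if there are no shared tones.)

G

AbM7#5: A♭ C E G
Gm7b5: G B♭ D♭ F
Common to both → G.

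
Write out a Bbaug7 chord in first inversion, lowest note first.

Bbaug7 = Bb–D–F#–Ab; first inversion → third (D) lowest.

D – F# – Ab – Bb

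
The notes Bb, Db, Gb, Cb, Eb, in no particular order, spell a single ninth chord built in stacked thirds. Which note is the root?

Cb

Arranged so that each adjacent pair is a third by letter name: Cb – Eb – Gb – Bb – Db.
The bottom of that stack, Cb, is the root (this is Cb major ninth).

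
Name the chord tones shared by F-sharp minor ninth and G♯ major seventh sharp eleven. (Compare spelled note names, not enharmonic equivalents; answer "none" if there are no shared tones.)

F-sharp minor ninth: F-sharp A C-sharp E G-sharp
G♯ major seventh sharp eleven: G-sharp B-sharp D-sharp F-double-sharp C-double-sharp
Common to both → G-sharp.

G-sharp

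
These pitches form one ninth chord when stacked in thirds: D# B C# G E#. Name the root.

Stacking in thirds gives C# – E# – G – B – D#, so C# is the root — C# dominant ninth flat five.

C#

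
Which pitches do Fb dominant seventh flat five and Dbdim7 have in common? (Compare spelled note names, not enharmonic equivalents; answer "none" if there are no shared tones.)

F♭ – C𝄫

Fb dominant seventh flat five: F♭ A♭ C𝄫 E𝄫
Dbdim7: D♭ F♭ A𝄫 C𝄫
Common to both → F♭, C𝄫.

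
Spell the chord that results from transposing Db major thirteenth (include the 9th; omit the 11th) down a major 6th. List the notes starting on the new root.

D-flat down a major 6th → F-flat. New chord: F-flat major thirteenth.
- root: F-flat
- major 3rd: A-flat
- perfect 5th: C-flat
- major 7th: E-flat
- major 9th: G-flat
- major 13th: D-flat

F-flat – A-flat – C-flat – E-flat – G-flat – D-flat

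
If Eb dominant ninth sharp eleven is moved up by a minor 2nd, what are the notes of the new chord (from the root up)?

Fb Ab Cb Ebb Gb Bb

Eb up a minor 2nd → Fb. New chord: Fb dominant ninth sharp eleven.
Fb — root
Ab — major 3rd
Cb — perfect 5th
Ebb — minor 7th
Gb — major 9th
Bb — augmented 11th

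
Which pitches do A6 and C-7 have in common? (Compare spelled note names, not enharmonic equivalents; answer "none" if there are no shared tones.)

A6 = A, C♯, E, F♯.
C-7 = C, E♭, G, B♭.
Shared: none.

none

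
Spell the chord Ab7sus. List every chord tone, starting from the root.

Ab, Db, Eb, Gb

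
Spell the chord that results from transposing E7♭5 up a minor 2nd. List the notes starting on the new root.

A minor 2nd up from E is F, so the new chord is F dominant seventh flat five.
- root: F
- major 3rd: A
- diminished 5th: Cb
- minor 7th: Eb

F  A  Cb  Eb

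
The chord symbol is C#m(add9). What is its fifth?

G#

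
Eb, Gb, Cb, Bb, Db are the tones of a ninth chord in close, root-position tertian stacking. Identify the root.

Cb

Arranged so that each adjacent pair is a third by letter name: Cb – Eb – Gb – Bb – Db.
The bottom of that stack, Cb, is the root (this is Cb major ninth).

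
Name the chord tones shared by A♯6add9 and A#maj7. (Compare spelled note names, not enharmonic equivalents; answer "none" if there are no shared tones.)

A#, C##, E#

A♯6add9 = A#, C##, E#, F##, B#.
A#maj7 = A#, C##, E#, G##.
Shared: A#, C##, E#.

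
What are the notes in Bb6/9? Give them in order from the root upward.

Bb D F G C

Root Bb, quality six-nine:
root → Bb
3rd (major 3rd) → D
5th (perfect 5th) → F
6th (major 6th) → G
9th (major 9th) → C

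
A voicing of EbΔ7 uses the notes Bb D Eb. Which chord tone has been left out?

EbΔ7 = Eb, G, Bb, D. The voicing lacks the 3rd (major 3rd), G.

G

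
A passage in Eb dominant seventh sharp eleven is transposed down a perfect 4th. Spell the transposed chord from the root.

B-flat, D, F, A-flat, E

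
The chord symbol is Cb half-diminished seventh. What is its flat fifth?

G-double-flat

Root of Cb half-diminished seventh = C-flat. The 5th is a diminished 5th: C-flat up a diminished 5th → G-double-flat.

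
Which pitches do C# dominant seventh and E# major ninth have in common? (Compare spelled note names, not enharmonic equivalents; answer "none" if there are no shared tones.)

C# dominant seventh = C-sharp, E-sharp, G-sharp, B.
E# major ninth = E-sharp, G-double-sharp, B-sharp, D-double-sharp, F-double-sharp.
Shared: E-sharp.

E-sharp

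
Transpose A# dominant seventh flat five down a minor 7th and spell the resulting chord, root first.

A# down a minor 7th → B#. New chord: B# dominant seventh flat five.
- root: B#
- major 3rd: D##
- diminished 5th: F#
- minor 7th: A#

B#, D##, F#, A#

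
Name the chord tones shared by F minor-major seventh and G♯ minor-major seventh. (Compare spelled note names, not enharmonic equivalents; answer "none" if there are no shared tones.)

none

F minor-major seventh = F, A-flat, C, E.
G♯ minor-major seventh = G-sharp, B, D-sharp, F-double-sharp.
Shared: none.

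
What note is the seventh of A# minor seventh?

G#

Root of A# minor seventh = A#. The 7th is a minor 7th: A# up a minor 7th → G#.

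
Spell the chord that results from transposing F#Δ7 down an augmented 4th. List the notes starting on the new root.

F# down an augmented 4th → C. New chord: C major seventh.
Root: C
Major 3rd (3rd): E
Perfect 5th (5th): G
Major 7th (7th): B

C E G B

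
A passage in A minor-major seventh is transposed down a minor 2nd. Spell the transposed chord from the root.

G-sharp, B, D-sharp, F-double-sharp

Transposed root: A → G-sharp (minor 2nd down). So we spell G-sharp minor-major seventh:
- root: G-sharp
- minor 3rd: B
- perfect 5th: D-sharp
- major 7th: F-double-sharp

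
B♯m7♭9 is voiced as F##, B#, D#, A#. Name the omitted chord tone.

B♯m7♭9 = B#, D#, F##, A#, C#. The voicing lacks the 9th (minor 9th), C#.

C#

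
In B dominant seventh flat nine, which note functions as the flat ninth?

C

Root of B dominant seventh flat nine = B. The 9th is a minor 9th: B up a minor 9th → C.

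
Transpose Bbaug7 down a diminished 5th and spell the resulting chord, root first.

E G# B# D

A diminished 5th down from Bb is E, so the new chord is E augmented seventh.
root → E
3rd (major 3rd) → G#
5th (augmented 5th) → B#
7th (minor 7th) → D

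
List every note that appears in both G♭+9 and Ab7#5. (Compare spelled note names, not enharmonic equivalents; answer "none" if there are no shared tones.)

Gb, Ab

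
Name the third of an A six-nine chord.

C#

Root of A six-nine = A. The 3rd is a major 3rd: A up a major 3rd → C#.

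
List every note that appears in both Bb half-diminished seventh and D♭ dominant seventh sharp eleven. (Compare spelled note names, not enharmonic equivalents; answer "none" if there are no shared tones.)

D-flat – A-flat

Bb half-diminished seventh: B-flat D-flat F-flat A-flat
D♭ dominant seventh sharp eleven: D-flat F A-flat C-flat G
Common to both → D-flat, A-flat.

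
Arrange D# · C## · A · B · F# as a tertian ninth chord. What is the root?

B

Arranged so that each adjacent pair is a third by letter name: B – D# – F# – A – C##.
The bottom of that stack, B, is the root (this is B dominant seventh sharp nine).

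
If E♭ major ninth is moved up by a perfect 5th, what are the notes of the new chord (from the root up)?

Transposed root: Eb → Bb (perfect 5th up). So we spell Bb major ninth:
- root: Bb
- major 3rd: D
- perfect 5th: F
- major 7th: A
- major 9th: C

Bb  D  F  A  C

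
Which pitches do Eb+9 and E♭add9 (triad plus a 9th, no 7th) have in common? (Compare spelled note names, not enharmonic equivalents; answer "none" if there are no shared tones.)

Eb G F

Eb+9 = Eb, G, B, Db, F.
E♭add9 = Eb, G, Bb, F.
Shared: Eb, G, F.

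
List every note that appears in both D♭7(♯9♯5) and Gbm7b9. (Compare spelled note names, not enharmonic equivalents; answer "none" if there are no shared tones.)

D♭7(♯9♯5) = Db, F, A, Cb, E.
Gbm7b9 = Gb, Bbb, Db, Fb, Abb.
Shared: Db.

Db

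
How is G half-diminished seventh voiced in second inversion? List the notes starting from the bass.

In root position, G half-diminished seventh is G–B♭–D♭–F.
Second inversion puts the fifth (D♭) in the bass.

D♭ F G B♭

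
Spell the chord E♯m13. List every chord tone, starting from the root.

E♯m13: minor thirteenth on E#.
E# — root
G# — minor 3rd
B# — perfect 5th
D# — minor 7th
F## — major 9th
A# — perfect 11th
C## — major 13th

E#, G#, B#, D#, F##, A#, C##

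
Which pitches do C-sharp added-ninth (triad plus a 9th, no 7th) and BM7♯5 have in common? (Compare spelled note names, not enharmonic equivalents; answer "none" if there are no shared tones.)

D#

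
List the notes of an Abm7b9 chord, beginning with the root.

Abm7b9 is a minor seventh flat nine built on Ab.
- root: Ab
- minor 3rd: Cb
- perfect 5th: Eb
- minor 7th: Gb
- minor 9th: Bbb

Ab  Cb  Eb  Gb  Bbb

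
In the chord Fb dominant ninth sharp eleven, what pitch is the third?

Root of Fb dominant ninth sharp eleven = F-flat. The 3rd is a major 3rd: F-flat up a major 3rd → A-flat.

A-flat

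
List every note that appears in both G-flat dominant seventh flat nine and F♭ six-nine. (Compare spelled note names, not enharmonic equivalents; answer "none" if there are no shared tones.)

G-flat dominant seventh flat nine: G-flat B-flat D-flat F-flat A-double-flat
F♭ six-nine: F-flat A-flat C-flat D-flat G-flat
Common to both → G-flat, D-flat, F-flat.

G-flat  D-flat  F-flat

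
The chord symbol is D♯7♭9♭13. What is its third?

F##

Root of D♯7♭9♭13 = D#. The 3rd is a major 3rd: D# up a major 3rd → F##.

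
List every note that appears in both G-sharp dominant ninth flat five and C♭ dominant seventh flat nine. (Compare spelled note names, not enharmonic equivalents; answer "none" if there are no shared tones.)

none

G-sharp dominant ninth flat five: G# B# D F# A#
C♭ dominant seventh flat nine: Cb Eb Gb Bbb Dbb
Common to both → none.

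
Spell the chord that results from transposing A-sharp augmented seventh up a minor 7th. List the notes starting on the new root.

A-sharp up a minor 7th → G-sharp. New chord: G-sharp augmented seventh.
- root: G-sharp
- major 3rd: B-sharp
- augmented 5th: D-double-sharp
- minor 7th: F-sharp

G-sharp, B-sharp, D-double-sharp, F-sharp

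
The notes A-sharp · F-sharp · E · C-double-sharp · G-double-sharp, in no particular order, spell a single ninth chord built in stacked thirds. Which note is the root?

Stacking in thirds gives F-sharp – A-sharp – C-double-sharp – E – G-double-sharp, so F-sharp is the root — F-sharp dominant seventh sharp nine sharp five.

F-sharp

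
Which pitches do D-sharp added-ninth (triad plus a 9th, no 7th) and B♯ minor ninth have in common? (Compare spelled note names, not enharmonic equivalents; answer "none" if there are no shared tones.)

D-sharp added-ninth = D-sharp, F-double-sharp, A-sharp, E-sharp.
B♯ minor ninth = B-sharp, D-sharp, F-double-sharp, A-sharp, C-double-sharp.
Shared: D-sharp, F-double-sharp, A-sharp.

D-sharp, F-double-sharp, A-sharp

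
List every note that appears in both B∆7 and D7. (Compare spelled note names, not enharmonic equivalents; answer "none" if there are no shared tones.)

B∆7 = B, D#, F#, A#.
D7 = D, F#, A, C.
Shared: F#.

F#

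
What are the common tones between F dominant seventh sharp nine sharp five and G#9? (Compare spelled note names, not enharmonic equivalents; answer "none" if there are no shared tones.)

F dominant seventh sharp nine sharp five: F A C# Eb G#
G#9: G# B# D# F# A#
Common to both → G#.

G#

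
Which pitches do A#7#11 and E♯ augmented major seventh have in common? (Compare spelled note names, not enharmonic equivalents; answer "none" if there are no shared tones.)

E# D##

A#7#11 = A#, C##, E#, G#, D##.
E♯ augmented major seventh = E#, G##, B##, D##.
Shared: E#, D##.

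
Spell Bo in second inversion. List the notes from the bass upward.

F, B, D

Bo = B–D–F; second inversion → fifth (F) lowest.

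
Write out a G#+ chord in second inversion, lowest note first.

G#+ = G#–B#–D##; second inversion → fifth (D##) lowest.

D##  G#  B#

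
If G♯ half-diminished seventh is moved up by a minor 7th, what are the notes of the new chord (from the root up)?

G# up a minor 7th → F#. New chord: F# half-diminished seventh.
Root: F#
Minor 3rd (3rd): A
Diminished 5th (5th): C
Minor 7th (7th): E

F# – A – C – E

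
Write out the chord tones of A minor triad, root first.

Root A, quality minor triad:
- root: A
- minor 3rd: C
- perfect 5th: E

A – C – E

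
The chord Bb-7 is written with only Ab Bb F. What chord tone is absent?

Db

Bb-7 = Bb, Db, F, Ab. The voicing lacks the 3rd (minor 3rd), Db.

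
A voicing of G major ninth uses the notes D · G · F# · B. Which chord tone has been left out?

A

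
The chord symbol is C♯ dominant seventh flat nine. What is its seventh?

B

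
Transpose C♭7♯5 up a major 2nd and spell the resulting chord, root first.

Db, F, A, Cb

A major 2nd up from Cb is Db, so the new chord is Db augmented seventh.
Db — root
F — major 3rd
A — augmented 5th
Cb — minor 7th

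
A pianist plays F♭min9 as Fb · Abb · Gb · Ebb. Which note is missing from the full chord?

Cb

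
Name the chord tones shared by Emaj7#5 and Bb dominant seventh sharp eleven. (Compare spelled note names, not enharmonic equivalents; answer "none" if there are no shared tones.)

Emaj7#5: E G# B# D#
Bb dominant seventh sharp eleven: Bb D F Ab E
Common to both → E.

E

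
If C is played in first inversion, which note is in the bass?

E

C = C–E–G. First inversion → third in the bass = E.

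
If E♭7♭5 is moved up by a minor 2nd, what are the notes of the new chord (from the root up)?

Transposed root: Eb → Fb (minor 2nd up). So we spell Fb dominant seventh flat five:
Root: Fb
Major 3rd (3rd): Ab
Diminished 5th (5th): Cbb
Minor 7th (7th): Ebb

Fb – Ab – Cbb – Ebb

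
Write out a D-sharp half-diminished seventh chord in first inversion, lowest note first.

D-sharp half-diminished seventh = D-sharp–F-sharp–A–C-sharp; first inversion → third (F-sharp) lowest.

F-sharp A C-sharp D-sharp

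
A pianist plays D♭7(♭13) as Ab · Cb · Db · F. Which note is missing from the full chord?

Bbb

D♭7(♭13) = Db, F, Ab, Cb, Bbb. The voicing lacks the 13th (minor 13th), Bbb.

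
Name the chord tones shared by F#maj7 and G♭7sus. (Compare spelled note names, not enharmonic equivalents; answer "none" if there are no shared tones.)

none

F#maj7 = F#, A#, C#, E#.
G♭7sus = Gb, Cb, Db, Fb.
Shared: none.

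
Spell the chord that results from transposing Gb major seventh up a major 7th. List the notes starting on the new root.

Transposed root: G-flat → F (major 7th up). So we spell F major seventh:
F — root
A — major 3rd
C — perfect 5th
E — major 7th

F, A, C, E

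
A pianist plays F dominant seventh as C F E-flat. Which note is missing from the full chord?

F dominant seventh = F, A, C, E-flat. The voicing lacks the 3rd (major 3rd), A.

A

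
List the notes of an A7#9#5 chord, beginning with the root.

A – C♯ – E♯ – G – B♯

A7#9#5 is a dominant seventh sharp nine sharp five built on A.
A — root
C♯ — major 3rd
E♯ — augmented 5th
G — minor 7th
B♯ — augmented 9th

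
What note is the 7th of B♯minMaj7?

A##

Root of B♯minMaj7 = B#. The 7th is a major 7th: B# up a major 7th → A##.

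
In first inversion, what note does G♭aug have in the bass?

G♭aug in root position is Gb–Bb–D.
First inversion places the third in the bass, which is Bb.

Bb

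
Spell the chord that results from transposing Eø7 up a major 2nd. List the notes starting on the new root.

F# A C E

E up a major 2nd → F#. New chord: F# half-diminished seventh.
- root: F#
- minor 3rd: A
- diminished 5th: C
- minor 7th: E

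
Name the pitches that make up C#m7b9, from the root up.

C# – E – G# – B – D

C#m7b9 is a minor seventh flat nine built on C#.
- root: C#
- minor 3rd: E
- perfect 5th: G#
- minor 7th: B
- minor 9th: D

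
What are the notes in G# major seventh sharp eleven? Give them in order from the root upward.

G# – B# – D# – F## – C##

G# major seventh sharp eleven is a major seventh sharp eleven built on G#.
- root: G#
- major 3rd: B#
- perfect 5th: D#
- major 7th: F##
- augmented 11th: C##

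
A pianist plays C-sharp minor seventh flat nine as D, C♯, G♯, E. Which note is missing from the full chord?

B

The full C-sharp minor seventh flat nine chord is C♯, E, G♯, B, D.
Comparing with the voicing, the minor 7th (7th) — B — is absent.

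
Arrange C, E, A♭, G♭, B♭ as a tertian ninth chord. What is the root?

Arranged so that each adjacent pair is a third by letter name: A♭ – C – E – G♭ – B♭.
The bottom of that stack, A♭, is the root (this is A♭ dominant ninth sharp five).

A♭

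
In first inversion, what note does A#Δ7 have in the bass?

C##

A#Δ7 = A#–C##–E#–G##. First inversion → third in the bass = C##.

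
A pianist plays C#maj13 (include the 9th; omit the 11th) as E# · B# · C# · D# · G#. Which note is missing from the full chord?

The full C#maj13 chord is C#, E#, G#, B#, D#, A#.
Comparing with the voicing, the major 13th (13th) — A# — is absent.

A#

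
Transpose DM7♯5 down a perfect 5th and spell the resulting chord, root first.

G, B, D#, F#

D down a perfect 5th → G. New chord: G augmented major seventh.
root → G
3rd (major 3rd) → B
5th (augmented 5th) → D#
7th (major 7th) → F#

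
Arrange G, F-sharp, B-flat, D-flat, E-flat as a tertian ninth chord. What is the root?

Stacking in thirds gives E-flat – G – B-flat – D-flat – F-sharp, so E-flat is the root — E-flat dominant seventh sharp nine.

E-flat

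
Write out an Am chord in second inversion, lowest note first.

E, A, C

Am = A–C–E; second inversion → fifth (E) lowest.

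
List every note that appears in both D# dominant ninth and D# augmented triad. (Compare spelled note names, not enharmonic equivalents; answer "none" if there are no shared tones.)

D# dominant ninth: D♯ F𝄪 A♯ C♯ E♯
D# augmented triad: D♯ F𝄪 A𝄪
Common to both → D♯, F𝄪.

D♯ F𝄪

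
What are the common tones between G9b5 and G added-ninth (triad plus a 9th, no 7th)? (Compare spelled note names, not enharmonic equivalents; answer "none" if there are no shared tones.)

G9b5 = G, B, Db, F, A.
G added-ninth = G, B, D, A.
Shared: G, B, A.

G, B, A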